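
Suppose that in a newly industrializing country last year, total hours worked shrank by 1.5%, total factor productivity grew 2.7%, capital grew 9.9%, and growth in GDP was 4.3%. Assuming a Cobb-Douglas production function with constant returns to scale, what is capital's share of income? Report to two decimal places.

0.27

gY = gA + α·gK + (1−α)·gL, so gY − gA − gL = α(gK − gL).
4.3 − 2.7 + 1.5 = α × (9.9 − (-1.5)).
3.1 = 11.4 α, so α = 0.2719.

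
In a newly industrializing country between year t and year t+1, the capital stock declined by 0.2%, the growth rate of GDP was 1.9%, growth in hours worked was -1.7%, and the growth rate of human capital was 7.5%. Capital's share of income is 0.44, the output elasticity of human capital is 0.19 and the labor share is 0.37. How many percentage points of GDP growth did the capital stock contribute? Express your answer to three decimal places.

Contribution = share × growth = 0.44 × (-0.2) = -0.088 pp.

-0.088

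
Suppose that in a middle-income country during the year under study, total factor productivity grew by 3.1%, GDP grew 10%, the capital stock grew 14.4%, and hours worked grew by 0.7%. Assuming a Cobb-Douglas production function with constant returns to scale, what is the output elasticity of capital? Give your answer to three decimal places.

gY = gA + α·gK + (1−α)·gL, so gY − gA − gL = α(gK − gL).
10 − 3.1 − 0.7 = α × (14.4 − 0.7).
6.2 = 13.7 α, so α = 0.45255.

0.453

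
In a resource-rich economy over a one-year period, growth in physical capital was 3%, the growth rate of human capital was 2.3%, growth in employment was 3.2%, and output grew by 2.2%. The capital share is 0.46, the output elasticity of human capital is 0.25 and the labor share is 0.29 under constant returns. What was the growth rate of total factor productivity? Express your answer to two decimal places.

-0.68%

Labor's share = 1 − 0.46 − 0.25 = 0.29.
Physical capital: 0.46 × 3 = 1.38 pp.
Human capital: 0.25 × 2.3 = 0.575 pp.
Employment: 0.29 × 3.2 = 0.928 pp.
TFP growth = 2.2 − 2.883 = -0.683%.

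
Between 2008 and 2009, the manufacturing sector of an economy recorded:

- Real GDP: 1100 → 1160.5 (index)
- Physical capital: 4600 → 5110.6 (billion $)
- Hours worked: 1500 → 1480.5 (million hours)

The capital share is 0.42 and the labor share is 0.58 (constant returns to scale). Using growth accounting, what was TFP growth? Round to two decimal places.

TFP grew 1.59%.

Real GDP growth = (1160.5 − 1100) / 1100 = 5.5%.
Physical capital growth = (5110.6 − 4600) / 4600 = 11.1%.
Hours worked growth = (1480.5 − 1500) / 1500 = -1.3%.
Labor's share = 1 − 0.42 = 0.58.
Physical capital: 0.42 × 11.1 = 4.662 pp.
Hours worked: 0.58 × (-1.3) = -0.754 pp.
TFP growth = 5.5 − 3.908 = 1.592%.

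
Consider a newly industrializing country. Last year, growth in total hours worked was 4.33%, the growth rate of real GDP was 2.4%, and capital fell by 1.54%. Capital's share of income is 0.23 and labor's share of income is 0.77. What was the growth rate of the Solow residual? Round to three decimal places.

-0.580%

Labor's share = 1 − 0.23 = 0.77.
Capital: 0.23 × (-1.54) = -0.3542 pp.
Total hours worked: 0.77 × 4.33 = 3.3341 pp.
TFP growth = 2.4 − 2.9799 = -0.5799%.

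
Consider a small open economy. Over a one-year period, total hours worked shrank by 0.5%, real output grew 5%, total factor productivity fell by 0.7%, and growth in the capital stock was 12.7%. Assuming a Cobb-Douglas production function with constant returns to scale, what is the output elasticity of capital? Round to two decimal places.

0.47

gY = gA + α·gK + (1−α)·gL, so gY − gA − gL = α(gK − gL).
5 + 0.7 + 0.5 = α × (12.7 − (-0.5)).
6.2 = 13.2 α, so α = 0.4697.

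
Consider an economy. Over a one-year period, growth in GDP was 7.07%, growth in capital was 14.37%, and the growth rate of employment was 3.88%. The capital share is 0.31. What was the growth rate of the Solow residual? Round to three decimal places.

Labor's share = 1 − 0.31 = 0.69.
Capital: 0.31 × 14.37 = 4.4547 pp.
Employment: 0.69 × 3.88 = 2.6772 pp.
TFP growth = 7.07 − 7.1319 = -0.0619%.

-0.062%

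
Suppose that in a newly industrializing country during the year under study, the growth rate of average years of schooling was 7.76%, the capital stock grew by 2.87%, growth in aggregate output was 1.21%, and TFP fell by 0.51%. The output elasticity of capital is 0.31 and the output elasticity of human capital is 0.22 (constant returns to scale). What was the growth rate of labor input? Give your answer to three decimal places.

-1.866%

Labor's share = 1 − 0.31 − 0.22 = 0.47.
gY = gA + 0.31×2.87 + 0.22×7.76 + 0.47×g.
0.47×g = 1.21 + 0.51 − 2.5969 = -0.8769.
g = -0.8769 / 0.47 = -1.86574%.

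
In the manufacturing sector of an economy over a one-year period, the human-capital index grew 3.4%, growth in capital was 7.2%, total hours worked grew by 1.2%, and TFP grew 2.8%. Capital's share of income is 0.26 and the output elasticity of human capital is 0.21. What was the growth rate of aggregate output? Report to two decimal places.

Labor's share = 1 − 0.26 − 0.21 = 0.53.
Capital: 0.26 × 7.2 = 1.872 pp.
The human-capital index: 0.21 × 3.4 = 0.714 pp.
Total hours worked: 0.53 × 1.2 = 0.636 pp.
Output growth = 2.8 + 3.222 = 6.022%.

6.02%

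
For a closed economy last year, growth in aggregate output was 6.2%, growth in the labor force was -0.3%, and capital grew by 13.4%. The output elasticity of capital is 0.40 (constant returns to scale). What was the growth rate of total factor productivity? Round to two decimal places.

1.02%

Labor's share = 1 − 0.4 = 0.6.
Capital: 0.4 × 13.4 = 5.36 pp.
The labor force: 0.6 × (-0.3) = -0.18 pp.
TFP growth = 6.2 − 5.18 = 1.02%.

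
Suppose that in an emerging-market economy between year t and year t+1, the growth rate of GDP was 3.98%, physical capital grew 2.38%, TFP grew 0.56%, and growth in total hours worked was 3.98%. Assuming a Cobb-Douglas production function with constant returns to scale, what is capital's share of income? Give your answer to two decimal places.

gY = gA + α·gK + (1−α)·gL, so gY − gA − gL = α(gK − gL).
3.98 − 0.56 − 3.98 = α × (2.38 − 3.98).
-0.56 = -1.6 α, so α = 0.35.

Capital's share of income is 0.35.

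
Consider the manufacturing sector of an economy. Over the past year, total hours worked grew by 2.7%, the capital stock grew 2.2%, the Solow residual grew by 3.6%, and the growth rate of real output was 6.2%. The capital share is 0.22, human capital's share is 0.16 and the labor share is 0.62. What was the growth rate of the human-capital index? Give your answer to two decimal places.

The human-capital index grew 2.76%.

Labor's share = 1 − 0.22 − 0.16 = 0.62.
gY = gA + 0.22×2.2 + 0.62×2.7 + 0.16×g.
0.16×g = 6.2 − 3.6 − 2.158 = 0.442.
g = 0.442 / 0.16 = 2.7625%.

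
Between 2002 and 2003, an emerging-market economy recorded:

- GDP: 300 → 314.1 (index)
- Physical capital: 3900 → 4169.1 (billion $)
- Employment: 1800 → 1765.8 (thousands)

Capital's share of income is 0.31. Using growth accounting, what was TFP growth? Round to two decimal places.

3.87%

GDP growth = (314.1 − 300) / 300 = 4.7%.
Physical capital growth = (4169.1 − 3900) / 3900 = 6.9%.
Employment growth = (1765.8 − 1800) / 1800 = -1.9%.
Labor's share = 1 − 0.31 = 0.69.
Physical capital: 0.31 × 6.9 = 2.139 pp.
Employment: 0.69 × (-1.9) = -1.311 pp.
TFP growth = 4.7 − 0.828 = 3.872%.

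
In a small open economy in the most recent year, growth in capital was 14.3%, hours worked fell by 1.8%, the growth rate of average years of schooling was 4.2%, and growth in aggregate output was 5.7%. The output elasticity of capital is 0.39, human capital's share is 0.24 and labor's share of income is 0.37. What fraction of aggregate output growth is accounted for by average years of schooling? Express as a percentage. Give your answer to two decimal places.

17.68%

Average years of schooling contributed 0.24 × 4.2 = 1.008 pp.
Share of growth = 1.008 / 5.7 × 100 = 17.6842%.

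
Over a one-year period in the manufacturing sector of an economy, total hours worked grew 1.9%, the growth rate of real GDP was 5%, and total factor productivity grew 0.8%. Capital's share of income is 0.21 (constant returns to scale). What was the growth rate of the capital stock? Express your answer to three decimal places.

Labor's share = 1 − 0.21 = 0.79.
gY = gA + 0.79×1.9 + 0.21×g.
0.21×g = 5 − 0.8 − 1.501 = 2.699.
g = 2.699 / 0.21 = 12.85238%.

The capital stock grew 12.852%.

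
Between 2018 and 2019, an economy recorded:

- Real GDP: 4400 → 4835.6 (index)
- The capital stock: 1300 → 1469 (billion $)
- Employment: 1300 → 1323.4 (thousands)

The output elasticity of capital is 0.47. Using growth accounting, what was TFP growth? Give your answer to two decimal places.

2.84%

Real GDP growth = (4835.6 − 4400) / 4400 = 9.9%.
The capital stock growth = (1469 − 1300) / 1300 = 13%.
Employment growth = (1323.4 − 1300) / 1300 = 1.8%.
Labor's share = 1 − 0.47 = 0.53.
The capital stock: 0.47 × 13 = 6.11 pp.
Employment: 0.53 × 1.8 = 0.954 pp.
TFP growth = 9.9 − 7.064 = 2.836%.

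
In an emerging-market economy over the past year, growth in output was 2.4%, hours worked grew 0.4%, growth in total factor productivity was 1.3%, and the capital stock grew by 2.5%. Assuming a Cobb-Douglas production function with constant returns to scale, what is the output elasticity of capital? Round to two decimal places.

gY = gA + α·gK + (1−α)·gL, so gY − gA − gL = α(gK − gL).
2.4 − 1.3 − 0.4 = α × (2.5 − 0.4).
0.7 = 2.1 α, so α = 0.3333.

0.33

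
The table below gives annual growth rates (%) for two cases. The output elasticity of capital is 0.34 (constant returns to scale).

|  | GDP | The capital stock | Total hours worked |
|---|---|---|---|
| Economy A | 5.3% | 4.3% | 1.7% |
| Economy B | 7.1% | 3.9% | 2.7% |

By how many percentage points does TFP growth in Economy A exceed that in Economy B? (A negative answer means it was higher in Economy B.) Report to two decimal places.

-1.28 percentage points

Labor's share = 1 − 0.34 = 0.66.
Economy A: TFP = 5.3 − 1.462 − 1.122 = 2.716%.
Economy B: TFP = 7.1 − 1.326 − 1.782 = 3.992%.
Difference = 2.716 − (3.992) = -1.276 pp.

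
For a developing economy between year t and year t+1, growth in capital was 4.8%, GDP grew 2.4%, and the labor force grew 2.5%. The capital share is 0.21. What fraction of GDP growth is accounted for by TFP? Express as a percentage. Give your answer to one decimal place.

Labor's share = 1 − 0.21 = 0.79.
Capital: 0.21 × 4.8 = 1.008 pp.
The labor force: 0.79 × 2.5 = 1.975 pp.
TFP growth = 2.4 − 2.983 = -0.583%.
TFP share of growth = -0.583 / 2.4 × 100 = -24.292%.

-24.3%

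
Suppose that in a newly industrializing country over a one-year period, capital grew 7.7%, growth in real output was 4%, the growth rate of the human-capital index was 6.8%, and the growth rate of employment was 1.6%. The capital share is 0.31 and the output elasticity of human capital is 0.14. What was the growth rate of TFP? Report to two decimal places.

Labor's share = 1 − 0.31 − 0.14 = 0.55.
Capital: 0.31 × 7.7 = 2.387 pp.
The human-capital index: 0.14 × 6.8 = 0.952 pp.
Employment: 0.55 × 1.6 = 0.88 pp.
TFP growth = 4 − 4.219 = -0.219%.

-0.22%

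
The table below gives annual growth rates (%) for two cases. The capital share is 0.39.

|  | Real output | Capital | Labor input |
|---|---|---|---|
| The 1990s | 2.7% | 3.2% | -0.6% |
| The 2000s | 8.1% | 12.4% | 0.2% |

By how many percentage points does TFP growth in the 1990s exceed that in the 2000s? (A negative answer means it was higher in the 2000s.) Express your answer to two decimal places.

Labor's share = 1 − 0.39 = 0.61.
The 1990s: TFP = 2.7 − 1.248 + 0.366 = 1.818%.
The 2000s: TFP = 8.1 − 4.836 − 0.122 = 3.142%.
Difference = 1.818 − (3.142) = -1.324 pp.

-1.32 percentage points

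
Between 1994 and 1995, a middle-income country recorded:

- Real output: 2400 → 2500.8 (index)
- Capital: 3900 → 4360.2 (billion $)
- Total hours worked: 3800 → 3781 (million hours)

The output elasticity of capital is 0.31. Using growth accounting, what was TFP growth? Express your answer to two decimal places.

0.89%

Real output growth = (2500.8 − 2400) / 2400 = 4.2%.
Capital growth = (4360.2 − 3900) / 3900 = 11.8%.
Total hours worked growth = (3781 − 3800) / 3800 = -0.5%.
Labor's share = 1 − 0.31 = 0.69.
Capital: 0.31 × 11.8 = 3.658 pp.
Total hours worked: 0.69 × (-0.5) = -0.345 pp.
TFP growth = 4.2 − 3.313 = 0.887%.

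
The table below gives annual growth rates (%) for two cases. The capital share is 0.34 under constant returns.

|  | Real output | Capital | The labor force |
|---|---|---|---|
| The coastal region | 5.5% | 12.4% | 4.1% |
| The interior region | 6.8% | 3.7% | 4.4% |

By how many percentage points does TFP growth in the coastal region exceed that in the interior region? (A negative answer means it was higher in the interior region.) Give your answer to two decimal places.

-4.06 percentage points

Labor's share = 1 − 0.34 = 0.66.
The coastal region: TFP = 5.5 − 4.216 − 2.706 = -1.422%.
The interior region: TFP = 6.8 − 1.258 − 2.904 = 2.638%.
Difference = -1.422 − (2.638) = -4.06 pp.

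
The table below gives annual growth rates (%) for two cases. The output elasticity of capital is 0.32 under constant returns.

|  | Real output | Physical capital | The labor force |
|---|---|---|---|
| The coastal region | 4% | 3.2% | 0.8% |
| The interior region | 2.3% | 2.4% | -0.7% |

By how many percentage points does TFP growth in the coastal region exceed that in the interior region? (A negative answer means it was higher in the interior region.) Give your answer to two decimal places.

Labor's share = 1 − 0.32 = 0.68.
The coastal region: TFP = 4 − 1.024 − 0.544 = 2.432%.
The interior region: TFP = 2.3 − 0.768 + 0.476 = 2.008%.
Difference = 2.432 − (2.008) = 0.424 pp.

0.42 percentage points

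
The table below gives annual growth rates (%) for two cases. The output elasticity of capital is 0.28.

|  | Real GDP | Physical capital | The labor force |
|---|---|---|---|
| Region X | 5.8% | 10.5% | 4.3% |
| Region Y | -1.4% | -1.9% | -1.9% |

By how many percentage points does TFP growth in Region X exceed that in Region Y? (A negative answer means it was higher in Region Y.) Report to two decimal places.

-0.74 percentage points

Labor's share = 1 − 0.28 = 0.72.
Region X: TFP = 5.8 − 2.94 − 3.096 = -0.236%.
Region Y: TFP = -1.4 + 0.532 + 1.368 = 0.5%.
Difference = -0.236 − (0.5) = -0.736 pp.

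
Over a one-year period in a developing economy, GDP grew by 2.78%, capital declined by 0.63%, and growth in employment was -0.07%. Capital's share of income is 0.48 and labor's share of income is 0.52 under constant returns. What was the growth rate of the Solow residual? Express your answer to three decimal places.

Labor's share = 1 − 0.48 = 0.52.
Capital: 0.48 × (-0.63) = -0.3024 pp.
Employment: 0.52 × (-0.07) = -0.0364 pp.
TFP growth = 2.78 + 0.3388 = 3.1188%.

3.119%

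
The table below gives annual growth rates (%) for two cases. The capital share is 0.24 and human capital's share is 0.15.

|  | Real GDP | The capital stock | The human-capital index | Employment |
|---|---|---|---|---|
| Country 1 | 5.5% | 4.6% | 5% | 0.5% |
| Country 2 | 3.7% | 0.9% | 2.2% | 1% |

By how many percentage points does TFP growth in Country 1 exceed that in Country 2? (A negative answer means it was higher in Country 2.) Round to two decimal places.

Labor's share = 1 − 0.24 − 0.15 = 0.61.
Country 1: TFP = 5.5 − 1.104 − 0.75 − 0.305 = 3.341%.
Country 2: TFP = 3.7 − 0.216 − 0.33 − 0.61 = 2.544%.
Difference = 3.341 − (2.544) = 0.797 pp.

0.80 percentage points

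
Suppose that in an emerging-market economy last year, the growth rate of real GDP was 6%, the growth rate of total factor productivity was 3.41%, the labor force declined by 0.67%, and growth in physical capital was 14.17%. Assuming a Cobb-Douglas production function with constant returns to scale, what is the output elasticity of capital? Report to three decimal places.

gY = gA + α·gK + (1−α)·gL, so gY − gA − gL = α(gK − gL).
6 − 3.41 + 0.67 = α × (14.17 − (-0.67)).
3.26 = 14.84 α, so α = 0.21968.

The output elasticity of capital is 0.220.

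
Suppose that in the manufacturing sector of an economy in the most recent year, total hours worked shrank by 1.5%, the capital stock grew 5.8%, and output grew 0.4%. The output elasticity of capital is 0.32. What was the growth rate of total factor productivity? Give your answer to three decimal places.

-0.436%

Labor's share = 1 − 0.32 = 0.68.
The capital stock: 0.32 × 5.8 = 1.856 pp.
Total hours worked: 0.68 × (-1.5) = -1.02 pp.
TFP growth = 0.4 − 0.836 = -0.436%.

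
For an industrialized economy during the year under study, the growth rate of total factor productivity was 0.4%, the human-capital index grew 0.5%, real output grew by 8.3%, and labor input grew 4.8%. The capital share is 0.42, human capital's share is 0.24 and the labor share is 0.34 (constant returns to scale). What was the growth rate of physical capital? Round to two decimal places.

Labor's share = 1 − 0.42 − 0.24 = 0.34.
gY = gA + 0.24×0.5 + 0.34×4.8 + 0.42×g.
0.42×g = 8.3 − 0.4 − 1.752 = 6.148.
g = 6.148 / 0.42 = 14.6381%.

14.64%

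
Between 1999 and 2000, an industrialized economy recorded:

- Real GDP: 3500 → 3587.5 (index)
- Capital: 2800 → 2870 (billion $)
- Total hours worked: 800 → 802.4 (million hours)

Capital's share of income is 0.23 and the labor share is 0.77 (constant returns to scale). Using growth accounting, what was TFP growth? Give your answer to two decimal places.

TFP growth was 1.69%.

Real GDP growth = (3587.5 − 3500) / 3500 = 2.5%.
Capital growth = (2870 − 2800) / 2800 = 2.5%.
Total hours worked growth = (802.4 − 800) / 800 = 0.3%.
Labor's share = 1 − 0.23 = 0.77.
Capital: 0.23 × 2.5 = 0.575 pp.
Total hours worked: 0.77 × 0.3 = 0.231 pp.
TFP growth = 2.5 − 0.806 = 1.694%.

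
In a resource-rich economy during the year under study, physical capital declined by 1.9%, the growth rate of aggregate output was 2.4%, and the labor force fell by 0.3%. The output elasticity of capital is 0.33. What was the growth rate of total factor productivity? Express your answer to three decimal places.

3.228%

Labor's share = 1 − 0.33 = 0.67.
Physical capital: 0.33 × (-1.9) = -0.627 pp.
The labor force: 0.67 × (-0.3) = -0.201 pp.
TFP growth = 2.4 + 0.828 = 3.228%.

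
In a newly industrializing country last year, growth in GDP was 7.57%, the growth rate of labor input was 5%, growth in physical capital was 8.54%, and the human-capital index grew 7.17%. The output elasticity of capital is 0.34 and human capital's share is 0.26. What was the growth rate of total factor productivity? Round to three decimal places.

0.802%

Labor's share = 1 − 0.34 − 0.26 = 0.4.
Physical capital: 0.34 × 8.54 = 2.9036 pp.
The human-capital index: 0.26 × 7.17 = 1.8642 pp.
Labor input: 0.4 × 5 = 2 pp.
TFP growth = 7.57 − 6.7678 = 0.8022%.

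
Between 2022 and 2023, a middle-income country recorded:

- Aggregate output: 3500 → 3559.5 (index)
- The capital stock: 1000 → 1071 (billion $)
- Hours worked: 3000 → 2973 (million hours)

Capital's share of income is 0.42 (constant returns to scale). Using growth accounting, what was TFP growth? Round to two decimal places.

-0.76%

Aggregate output growth = (3559.5 − 3500) / 3500 = 1.7%.
The capital stock growth = (1071 − 1000) / 1000 = 7.1%.
Hours worked growth = (2973 − 3000) / 3000 = -0.9%.
Labor's share = 1 − 0.42 = 0.58.
The capital stock: 0.42 × 7.1 = 2.982 pp.
Hours worked: 0.58 × (-0.9) = -0.522 pp.
TFP growth = 1.7 − 2.46 = -0.76%.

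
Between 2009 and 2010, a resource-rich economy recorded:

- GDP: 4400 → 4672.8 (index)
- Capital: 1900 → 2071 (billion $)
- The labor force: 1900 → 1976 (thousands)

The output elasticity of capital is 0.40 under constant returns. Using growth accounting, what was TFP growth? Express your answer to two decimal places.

TFP grew 0.20%.

GDP growth = (4672.8 − 4400) / 4400 = 6.2%.
Capital growth = (2071 − 1900) / 1900 = 9%.
The labor force growth = (1976 − 1900) / 1900 = 4%.
Labor's share = 1 − 0.4 = 0.6.
Capital: 0.4 × 9 = 3.6 pp.
The labor force: 0.6 × 4 = 2.4 pp.
TFP growth = 6.2 − 6 = 0.2%.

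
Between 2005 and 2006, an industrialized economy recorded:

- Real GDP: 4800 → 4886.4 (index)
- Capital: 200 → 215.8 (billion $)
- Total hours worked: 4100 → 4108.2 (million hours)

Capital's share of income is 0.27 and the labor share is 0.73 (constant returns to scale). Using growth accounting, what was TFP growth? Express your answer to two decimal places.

Real GDP growth = (4886.4 − 4800) / 4800 = 1.8%.
Capital growth = (215.8 − 200) / 200 = 7.9%.
Total hours worked growth = (4108.2 − 4100) / 4100 = 0.2%.
Labor's share = 1 − 0.27 = 0.73.
Capital: 0.27 × 7.9 = 2.133 pp.
Total hours worked: 0.73 × 0.2 = 0.146 pp.
TFP growth = 1.8 − 2.279 = -0.479%.

-0.48%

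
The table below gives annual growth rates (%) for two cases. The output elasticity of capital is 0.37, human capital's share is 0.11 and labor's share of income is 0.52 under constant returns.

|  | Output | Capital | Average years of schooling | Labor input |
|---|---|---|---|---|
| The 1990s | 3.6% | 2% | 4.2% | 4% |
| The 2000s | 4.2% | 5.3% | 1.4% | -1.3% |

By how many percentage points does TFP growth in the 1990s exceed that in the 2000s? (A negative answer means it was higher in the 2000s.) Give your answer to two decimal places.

-2.44 percentage points

Labor's share = 1 − 0.37 − 0.11 = 0.52.
The 1990s: TFP = 3.6 − 0.74 − 0.462 − 2.08 = 0.318%.
The 2000s: TFP = 4.2 − 1.961 − 0.154 + 0.676 = 2.761%.
Difference = 0.318 − (2.761) = -2.443 pp.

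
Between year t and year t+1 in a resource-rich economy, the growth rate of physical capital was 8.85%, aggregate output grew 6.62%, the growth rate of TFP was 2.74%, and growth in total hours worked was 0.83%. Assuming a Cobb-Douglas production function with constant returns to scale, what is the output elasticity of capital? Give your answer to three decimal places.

gY = gA + α·gK + (1−α)·gL, so gY − gA − gL = α(gK − gL).
6.62 − 2.74 − 0.83 = α × (8.85 − 0.83).
3.05 = 8.02 α, so α = 0.3803.

α = 0.380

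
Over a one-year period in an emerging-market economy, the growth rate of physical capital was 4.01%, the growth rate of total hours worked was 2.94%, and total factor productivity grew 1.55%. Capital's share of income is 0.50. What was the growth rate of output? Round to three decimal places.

5.025%

Labor's share = 1 − 0.5 = 0.5.
Physical capital: 0.5 × 4.01 = 2.005 pp.
Total hours worked: 0.5 × 2.94 = 1.47 pp.
Output growth = 1.55 + 3.475 = 5.025%.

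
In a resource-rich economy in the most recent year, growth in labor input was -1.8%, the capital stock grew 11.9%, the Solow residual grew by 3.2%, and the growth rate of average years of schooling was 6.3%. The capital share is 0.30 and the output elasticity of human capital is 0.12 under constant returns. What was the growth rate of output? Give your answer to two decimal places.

Labor's share = 1 − 0.3 − 0.12 = 0.58.
The capital stock: 0.3 × 11.9 = 3.57 pp.
Average years of schooling: 0.12 × 6.3 = 0.756 pp.
Labor input: 0.58 × (-1.8) = -1.044 pp.
Output growth = 3.2 + 3.282 = 6.482%.

6.48%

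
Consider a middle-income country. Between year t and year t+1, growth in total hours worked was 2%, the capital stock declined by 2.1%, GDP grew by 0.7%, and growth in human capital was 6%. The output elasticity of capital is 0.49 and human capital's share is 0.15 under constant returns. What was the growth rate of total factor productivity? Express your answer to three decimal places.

Labor's share = 1 − 0.49 − 0.15 = 0.36.
The capital stock: 0.49 × (-2.1) = -1.029 pp.
Human capital: 0.15 × 6 = 0.9 pp.
Total hours worked: 0.36 × 2 = 0.72 pp.
TFP growth = 0.7 − 0.591 = 0.109%.

0.109%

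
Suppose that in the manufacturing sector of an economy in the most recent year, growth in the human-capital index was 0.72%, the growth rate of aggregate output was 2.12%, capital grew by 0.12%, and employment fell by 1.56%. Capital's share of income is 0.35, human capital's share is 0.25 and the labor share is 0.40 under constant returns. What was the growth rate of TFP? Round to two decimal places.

Labor's share = 1 − 0.35 − 0.25 = 0.4.
Capital: 0.35 × 0.12 = 0.042 pp.
The human-capital index: 0.25 × 0.72 = 0.18 pp.
Employment: 0.4 × (-1.56) = -0.624 pp.
TFP growth = 2.12 + 0.402 = 2.522%.

TFP growth was 2.52%.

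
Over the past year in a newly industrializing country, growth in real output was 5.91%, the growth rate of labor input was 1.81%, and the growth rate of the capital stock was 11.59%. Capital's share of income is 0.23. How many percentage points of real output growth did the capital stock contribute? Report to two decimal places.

2.67 pp

Contribution = share × growth = 0.23 × 11.59 = 2.6657 pp.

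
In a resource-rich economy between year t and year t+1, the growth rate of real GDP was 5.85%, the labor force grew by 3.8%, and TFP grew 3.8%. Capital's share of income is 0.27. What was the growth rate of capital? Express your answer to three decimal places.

Labor's share = 1 − 0.27 = 0.73.
gY = gA + 0.73×3.8 + 0.27×g.
0.27×g = 5.85 − 3.8 − 2.774 = -0.724.
g = -0.724 / 0.27 = -2.68148%.

-2.681%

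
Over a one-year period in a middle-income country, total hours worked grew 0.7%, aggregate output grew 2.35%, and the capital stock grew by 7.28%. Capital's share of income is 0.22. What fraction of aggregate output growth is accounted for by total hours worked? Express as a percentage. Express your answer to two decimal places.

Labor's share = 1 − 0.22 = 0.78.
Total hours worked contributed 0.78 × 0.7 = 0.546 pp.
Share of growth = 0.546 / 2.35 × 100 = 23.234%.

Total hours worked accounted for 23.23% of growth.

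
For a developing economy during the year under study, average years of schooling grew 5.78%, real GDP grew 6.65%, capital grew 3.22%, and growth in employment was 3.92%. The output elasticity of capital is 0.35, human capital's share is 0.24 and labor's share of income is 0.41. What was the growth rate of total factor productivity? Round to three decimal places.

Total factor productivity grew 2.529%.

Labor's share = 1 − 0.35 − 0.24 = 0.41.
Capital: 0.35 × 3.22 = 1.127 pp.
Average years of schooling: 0.24 × 5.78 = 1.3872 pp.
Employment: 0.41 × 3.92 = 1.6072 pp.
TFP growth = 6.65 − 4.1214 = 2.5286%.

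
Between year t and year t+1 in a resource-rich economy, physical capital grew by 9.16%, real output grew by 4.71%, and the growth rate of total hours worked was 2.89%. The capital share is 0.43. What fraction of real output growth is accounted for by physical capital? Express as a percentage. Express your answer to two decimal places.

Physical capital contributed 0.43 × 9.16 = 3.9388 pp.
Share of growth = 3.9388 / 4.71 × 100 = 83.6263%.

Physical capital accounted for 83.63% of growth.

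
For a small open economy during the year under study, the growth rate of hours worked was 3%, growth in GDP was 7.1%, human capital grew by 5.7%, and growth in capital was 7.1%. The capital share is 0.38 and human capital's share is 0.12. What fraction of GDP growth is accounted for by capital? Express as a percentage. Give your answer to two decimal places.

Capital contributed 0.38 × 7.1 = 2.698 pp.
Share of growth = 2.698 / 7.1 × 100 = 38%.

38.00%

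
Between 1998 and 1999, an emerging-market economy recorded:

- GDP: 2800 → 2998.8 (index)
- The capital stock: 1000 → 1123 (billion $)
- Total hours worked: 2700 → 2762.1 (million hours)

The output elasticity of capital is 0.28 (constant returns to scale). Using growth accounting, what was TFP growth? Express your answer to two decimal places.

GDP growth = (2998.8 − 2800) / 2800 = 7.1%.
The capital stock growth = (1123 − 1000) / 1000 = 12.3%.
Total hours worked growth = (2762.1 − 2700) / 2700 = 2.3%.
Labor's share = 1 − 0.28 = 0.72.
The capital stock: 0.28 × 12.3 = 3.444 pp.
Total hours worked: 0.72 × 2.3 = 1.656 pp.
TFP growth = 7.1 − 5.1 = 2%.

TFP growth was 2.00%.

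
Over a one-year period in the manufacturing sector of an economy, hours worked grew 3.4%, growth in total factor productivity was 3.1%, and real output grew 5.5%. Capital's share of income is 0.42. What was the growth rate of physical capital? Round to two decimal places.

Labor's share = 1 − 0.42 = 0.58.
gY = gA + 0.58×3.4 + 0.42×g.
0.42×g = 5.5 − 3.1 − 1.972 = 0.428.
g = 0.428 / 0.42 = 1.019%.

Physical capital growth was 1.02%.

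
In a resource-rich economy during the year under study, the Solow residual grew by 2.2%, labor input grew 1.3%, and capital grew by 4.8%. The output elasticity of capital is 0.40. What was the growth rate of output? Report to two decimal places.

Labor's share = 1 − 0.4 = 0.6.
Capital: 0.4 × 4.8 = 1.92 pp.
Labor input: 0.6 × 1.3 = 0.78 pp.
Output growth = 2.2 + 2.7 = 4.9%.

4.90%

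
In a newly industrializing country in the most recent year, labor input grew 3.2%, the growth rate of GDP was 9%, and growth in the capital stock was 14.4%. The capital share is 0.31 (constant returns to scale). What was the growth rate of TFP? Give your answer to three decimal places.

TFP grew 2.328%.

Labor's share = 1 − 0.31 = 0.69.
The capital stock: 0.31 × 14.4 = 4.464 pp.
Labor input: 0.69 × 3.2 = 2.208 pp.
TFP growth = 9 − 6.672 = 2.328%.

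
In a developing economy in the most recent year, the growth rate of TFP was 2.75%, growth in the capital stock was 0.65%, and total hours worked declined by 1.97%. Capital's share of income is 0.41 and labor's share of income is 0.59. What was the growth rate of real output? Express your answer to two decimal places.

1.85%

Labor's share = 1 − 0.41 = 0.59.
The capital stock: 0.41 × 0.65 = 0.2665 pp.
Total hours worked: 0.59 × (-1.97) = -1.1623 pp.
Output growth = 2.75 + (-0.8958) = 1.8542%.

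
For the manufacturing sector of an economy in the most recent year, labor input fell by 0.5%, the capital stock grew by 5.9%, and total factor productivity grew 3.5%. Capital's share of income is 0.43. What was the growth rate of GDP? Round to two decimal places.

GDP growth was 5.75%.

Labor's share = 1 − 0.43 = 0.57.
The capital stock: 0.43 × 5.9 = 2.537 pp.
Labor input: 0.57 × (-0.5) = -0.285 pp.
Output growth = 3.5 + 2.252 = 5.752%.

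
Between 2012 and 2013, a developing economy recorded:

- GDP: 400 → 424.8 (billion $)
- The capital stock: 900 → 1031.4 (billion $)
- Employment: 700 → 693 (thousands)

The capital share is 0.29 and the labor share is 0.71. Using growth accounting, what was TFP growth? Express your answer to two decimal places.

TFP growth was 2.68%.

GDP growth = (424.8 − 400) / 400 = 6.2%.
The capital stock growth = (1031.4 − 900) / 900 = 14.6%.
Employment growth = (693 − 700) / 700 = -1%.
Labor's share = 1 − 0.29 = 0.71.
The capital stock: 0.29 × 14.6 = 4.234 pp.
Employment: 0.71 × (-1) = -0.71 pp.
TFP growth = 6.2 − 3.524 = 2.676%.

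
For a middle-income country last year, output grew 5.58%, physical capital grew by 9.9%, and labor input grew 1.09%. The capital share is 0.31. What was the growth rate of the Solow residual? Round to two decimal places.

1.76%

Labor's share = 1 − 0.31 = 0.69.
Physical capital: 0.31 × 9.9 = 3.069 pp.
Labor input: 0.69 × 1.09 = 0.7521 pp.
TFP growth = 5.58 − 3.8211 = 1.7589%.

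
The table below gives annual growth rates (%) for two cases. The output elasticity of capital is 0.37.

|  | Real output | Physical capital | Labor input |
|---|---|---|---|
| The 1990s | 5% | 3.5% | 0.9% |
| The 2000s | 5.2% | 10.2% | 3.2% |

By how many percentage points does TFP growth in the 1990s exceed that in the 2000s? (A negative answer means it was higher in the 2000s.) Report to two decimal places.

Labor's share = 1 − 0.37 = 0.63.
The 1990s: TFP = 5 − 1.295 − 0.567 = 3.138%.
The 2000s: TFP = 5.2 − 3.774 − 2.016 = -0.59%.
Difference = 3.138 − (-0.59) = 3.728 pp.

3.73 percentage points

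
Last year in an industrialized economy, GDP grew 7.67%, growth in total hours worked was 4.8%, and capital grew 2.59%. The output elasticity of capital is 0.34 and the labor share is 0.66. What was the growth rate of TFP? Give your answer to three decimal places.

Labor's share = 1 − 0.34 = 0.66.
Capital: 0.34 × 2.59 = 0.8806 pp.
Total hours worked: 0.66 × 4.8 = 3.168 pp.
TFP growth = 7.67 − 4.0486 = 3.6214%.

3.621%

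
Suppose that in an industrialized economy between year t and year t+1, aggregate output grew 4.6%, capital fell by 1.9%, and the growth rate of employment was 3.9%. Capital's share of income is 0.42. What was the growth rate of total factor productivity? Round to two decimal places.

Total factor productivity growth was 3.14%.

Labor's share = 1 − 0.42 = 0.58.
Capital: 0.42 × (-1.9) = -0.798 pp.
Employment: 0.58 × 3.9 = 2.262 pp.
TFP growth = 4.6 − 1.464 = 3.136%.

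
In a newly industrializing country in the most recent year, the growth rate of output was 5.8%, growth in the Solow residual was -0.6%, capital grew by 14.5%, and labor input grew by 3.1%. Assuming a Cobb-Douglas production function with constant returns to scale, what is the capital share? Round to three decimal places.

gY = gA + α·gK + (1−α)·gL, so gY − gA − gL = α(gK − gL).
5.8 + 0.6 − 3.1 = α × (14.5 − 3.1).
3.3 = 11.4 α, so α = 0.28947.

The capital share is 0.289.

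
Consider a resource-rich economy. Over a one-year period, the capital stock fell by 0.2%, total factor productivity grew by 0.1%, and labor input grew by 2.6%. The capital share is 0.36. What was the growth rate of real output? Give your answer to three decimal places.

1.692%

Labor's share = 1 − 0.36 = 0.64.
The capital stock: 0.36 × (-0.2) = -0.072 pp.
Labor input: 0.64 × 2.6 = 1.664 pp.
Output growth = 0.1 + 1.592 = 1.692%.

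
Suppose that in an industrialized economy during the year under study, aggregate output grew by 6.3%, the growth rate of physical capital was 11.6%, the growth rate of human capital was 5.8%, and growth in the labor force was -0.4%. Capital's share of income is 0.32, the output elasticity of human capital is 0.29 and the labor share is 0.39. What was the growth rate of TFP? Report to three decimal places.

TFP grew 1.062%.

Labor's share = 1 − 0.32 − 0.29 = 0.39.
Physical capital: 0.32 × 11.6 = 3.712 pp.
Human capital: 0.29 × 5.8 = 1.682 pp.
The labor force: 0.39 × (-0.4) = -0.156 pp.
TFP growth = 6.3 − 5.238 = 1.062%.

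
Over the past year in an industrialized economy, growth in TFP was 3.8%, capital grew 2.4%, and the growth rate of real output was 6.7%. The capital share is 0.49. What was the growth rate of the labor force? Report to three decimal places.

Labor's share = 1 − 0.49 = 0.51.
gY = gA + 0.49×2.4 + 0.51×g.
0.51×g = 6.7 − 3.8 − 1.176 = 1.724.
g = 1.724 / 0.51 = 3.38039%.

The labor force grew 3.380%.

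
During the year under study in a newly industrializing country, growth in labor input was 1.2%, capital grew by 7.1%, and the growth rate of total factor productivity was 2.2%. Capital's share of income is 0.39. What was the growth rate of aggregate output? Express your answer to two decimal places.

Aggregate output grew 5.70%.

Labor's share = 1 − 0.39 = 0.61.
Capital: 0.39 × 7.1 = 2.769 pp.
Labor input: 0.61 × 1.2 = 0.732 pp.
Output growth = 2.2 + 3.501 = 5.701%.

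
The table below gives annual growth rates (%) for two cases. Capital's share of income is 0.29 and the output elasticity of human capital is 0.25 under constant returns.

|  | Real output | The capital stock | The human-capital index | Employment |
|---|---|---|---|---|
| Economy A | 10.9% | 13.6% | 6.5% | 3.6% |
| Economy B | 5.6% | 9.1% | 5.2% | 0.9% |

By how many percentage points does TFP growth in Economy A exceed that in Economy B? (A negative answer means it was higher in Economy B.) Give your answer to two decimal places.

Labor's share = 1 − 0.29 − 0.25 = 0.46.
Economy A: TFP = 10.9 − 3.944 − 1.625 − 1.656 = 3.675%.
Economy B: TFP = 5.6 − 2.639 − 1.3 − 0.414 = 1.247%.
Difference = 3.675 − (1.247) = 2.428 pp.

2.43 percentage points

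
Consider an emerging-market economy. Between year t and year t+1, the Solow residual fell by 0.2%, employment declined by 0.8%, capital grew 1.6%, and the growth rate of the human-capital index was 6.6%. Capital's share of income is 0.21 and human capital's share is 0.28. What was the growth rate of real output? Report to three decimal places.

Real output grew 1.576%.

Labor's share = 1 − 0.21 − 0.28 = 0.51.
Capital: 0.21 × 1.6 = 0.336 pp.
The human-capital index: 0.28 × 6.6 = 1.848 pp.
Employment: 0.51 × (-0.8) = -0.408 pp.
Output growth = -0.2 + 1.776 = 1.576%.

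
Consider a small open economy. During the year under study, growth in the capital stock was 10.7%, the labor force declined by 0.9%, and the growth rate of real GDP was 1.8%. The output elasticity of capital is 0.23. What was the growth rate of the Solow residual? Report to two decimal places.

0.03%

Labor's share = 1 − 0.23 = 0.77.
The capital stock: 0.23 × 10.7 = 2.461 pp.
The labor force: 0.77 × (-0.9) = -0.693 pp.
TFP growth = 1.8 − 1.768 = 0.032%.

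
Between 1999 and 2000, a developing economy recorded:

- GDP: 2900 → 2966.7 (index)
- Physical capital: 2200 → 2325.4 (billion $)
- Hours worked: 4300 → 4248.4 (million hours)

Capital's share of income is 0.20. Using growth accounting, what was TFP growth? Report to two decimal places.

GDP growth = (2966.7 − 2900) / 2900 = 2.3%.
Physical capital growth = (2325.4 − 2200) / 2200 = 5.7%.
Hours worked growth = (4248.4 − 4300) / 4300 = -1.2%.
Labor's share = 1 − 0.2 = 0.8.
Physical capital: 0.2 × 5.7 = 1.14 pp.
Hours worked: 0.8 × (-1.2) = -0.96 pp.
TFP growth = 2.3 − 0.18 = 2.12%.

2.12%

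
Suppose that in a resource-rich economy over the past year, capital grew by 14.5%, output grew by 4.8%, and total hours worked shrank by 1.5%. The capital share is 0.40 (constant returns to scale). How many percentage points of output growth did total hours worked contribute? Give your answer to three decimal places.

Labor's share = 1 − 0.4 = 0.6.
Contribution = share × growth = 0.6 × (-1.5) = -0.9 pp.

-0.900 percentage points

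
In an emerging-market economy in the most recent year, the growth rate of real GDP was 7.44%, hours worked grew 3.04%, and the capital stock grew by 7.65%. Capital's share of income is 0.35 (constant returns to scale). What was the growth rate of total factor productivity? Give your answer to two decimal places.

2.79%

Labor's share = 1 − 0.35 = 0.65.
The capital stock: 0.35 × 7.65 = 2.6775 pp.
Hours worked: 0.65 × 3.04 = 1.976 pp.
TFP growth = 7.44 − 4.6535 = 2.7865%.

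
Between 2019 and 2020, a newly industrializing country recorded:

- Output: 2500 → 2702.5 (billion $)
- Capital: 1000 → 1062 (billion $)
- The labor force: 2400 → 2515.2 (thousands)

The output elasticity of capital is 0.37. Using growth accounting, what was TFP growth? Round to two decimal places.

Output growth = (2702.5 − 2500) / 2500 = 8.1%.
Capital growth = (1062 − 1000) / 1000 = 6.2%.
The labor force growth = (2515.2 − 2400) / 2400 = 4.8%.
Labor's share = 1 − 0.37 = 0.63.
Capital: 0.37 × 6.2 = 2.294 pp.
The labor force: 0.63 × 4.8 = 3.024 pp.
TFP growth = 8.1 − 5.318 = 2.782%.

2.78%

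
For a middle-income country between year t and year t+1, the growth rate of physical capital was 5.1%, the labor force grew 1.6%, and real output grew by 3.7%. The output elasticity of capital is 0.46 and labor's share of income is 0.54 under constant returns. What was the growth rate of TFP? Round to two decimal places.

0.49%

Labor's share = 1 − 0.46 = 0.54.
Physical capital: 0.46 × 5.1 = 2.346 pp.
The labor force: 0.54 × 1.6 = 0.864 pp.
TFP growth = 3.7 − 3.21 = 0.49%.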